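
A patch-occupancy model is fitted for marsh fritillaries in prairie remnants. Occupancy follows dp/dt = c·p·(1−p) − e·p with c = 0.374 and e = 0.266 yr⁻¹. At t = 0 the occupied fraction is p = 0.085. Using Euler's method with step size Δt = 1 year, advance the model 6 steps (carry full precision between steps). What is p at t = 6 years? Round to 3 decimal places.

0.127

Update rule: p ← p + [c·p·(1−p) − e·p]·Δt with Δt = 1.
  1  |  dp/dt·Δt = +0.006478  |  p_1 = 0.091478
  2  |  dp/dt·Δt = +0.006750  |  p_2 = 0.098228
  3  |  dp/dt·Δt = +0.007000  |  p_3 = 0.105228
  4  |  dp/dt·Δt = +0.007223  |  p_4 = 0.112451
  5  |  dp/dt·Δt = +0.007415  |  p_5 = 0.119866
  6  |  dp/dt·Δt = +0.007572  |  p_6 = 0.127438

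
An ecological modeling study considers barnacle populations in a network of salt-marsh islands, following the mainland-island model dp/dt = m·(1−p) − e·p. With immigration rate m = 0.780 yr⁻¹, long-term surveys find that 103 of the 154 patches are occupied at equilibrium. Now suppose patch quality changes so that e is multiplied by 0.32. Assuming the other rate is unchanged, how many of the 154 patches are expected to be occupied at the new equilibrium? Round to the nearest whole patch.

Observed p* = 103/154 = 0.66883.
Balance m(1−p*) = e·p* gives e = m(1−p*)/p* = 0.780×0.33117/0.66883 = 0.38622.
New p* = m/(m+e) = 0.78000/(0.78000+0.12359) = 0.86322.
Expected occupied = 154 × 0.86322 = 132.94 ≈ 133.

133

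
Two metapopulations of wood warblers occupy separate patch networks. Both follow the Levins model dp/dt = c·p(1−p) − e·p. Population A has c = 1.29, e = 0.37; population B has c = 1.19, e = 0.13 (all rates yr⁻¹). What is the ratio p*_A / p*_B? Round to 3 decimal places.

0.801

A: p*_A = 1 − 0.37/1.29 = 0.7132.
B: p*_B = 1 − 0.13/1.19 = 0.8908.
p*_A / p*_B = 0.7132/0.8908 = 0.8006.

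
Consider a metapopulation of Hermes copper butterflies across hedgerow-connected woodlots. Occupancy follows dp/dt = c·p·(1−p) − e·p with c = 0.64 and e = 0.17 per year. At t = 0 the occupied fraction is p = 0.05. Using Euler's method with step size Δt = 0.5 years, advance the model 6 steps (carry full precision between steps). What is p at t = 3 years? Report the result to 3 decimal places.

0.155

Update rule: p ← p + [c·p·(1−p) − e·p]·Δt with Δt = 0.5.
p: 0.05000 → 0.06095  (Δp = +0.01095)
p: 0.06095 → 0.07408  (Δp = +0.01313)
p: 0.07408 → 0.08974  (Δp = +0.01565)
p: 0.08974 → 0.10825  (Δp = +0.01851)
p: 0.10825 → 0.12994  (Δp = +0.02169)
p: 0.12994 → 0.15507  (Δp = +0.02513)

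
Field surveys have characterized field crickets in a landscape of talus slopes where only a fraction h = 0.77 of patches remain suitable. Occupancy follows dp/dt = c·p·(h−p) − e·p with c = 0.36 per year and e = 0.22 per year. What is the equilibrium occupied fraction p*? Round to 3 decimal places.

0.159

Setting dp/dt = 0 and dividing by p* gives c·(h−p*) = e.
So p* = h − e/c = 0.77 − 0.22/0.36 = 0.77 − 0.6111 = 0.1589.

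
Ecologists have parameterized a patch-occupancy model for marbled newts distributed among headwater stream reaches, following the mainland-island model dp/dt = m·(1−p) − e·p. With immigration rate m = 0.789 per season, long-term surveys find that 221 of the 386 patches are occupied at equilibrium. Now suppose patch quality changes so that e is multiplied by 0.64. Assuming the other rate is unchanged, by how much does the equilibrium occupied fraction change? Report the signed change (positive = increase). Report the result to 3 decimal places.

0.104

Observed p* = 221/386 = 0.57254.
Balance m(1−p*) = e·p* gives e = m(1−p*)/p* = 0.789×0.42746/0.57254 = 0.58907.
New p* = m/(m+e) = 0.78900/(0.78900+0.37700) = 0.67667.
Δp* = 0.67667 − 0.57254 = +0.10413.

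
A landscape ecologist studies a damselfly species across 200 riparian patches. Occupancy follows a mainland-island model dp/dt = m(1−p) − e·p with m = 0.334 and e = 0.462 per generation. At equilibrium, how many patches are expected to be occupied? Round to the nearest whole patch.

p* = m/(m+e) = 0.334/0.7960 = 0.4196.
Expected occupied patches = N × p* = 200 × 0.4196 = 83.92 ≈ 84.

84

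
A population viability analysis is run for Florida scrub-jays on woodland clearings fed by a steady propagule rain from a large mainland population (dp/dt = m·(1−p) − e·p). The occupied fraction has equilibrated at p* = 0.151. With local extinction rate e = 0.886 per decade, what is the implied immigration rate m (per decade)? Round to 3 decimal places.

0.158

At equilibrium m(1−p*) = e·p*, so m = e·p*/(1−p*).
m = 0.886 × 0.151 / 0.8490 = 0.1338/0.8490 = 0.1576.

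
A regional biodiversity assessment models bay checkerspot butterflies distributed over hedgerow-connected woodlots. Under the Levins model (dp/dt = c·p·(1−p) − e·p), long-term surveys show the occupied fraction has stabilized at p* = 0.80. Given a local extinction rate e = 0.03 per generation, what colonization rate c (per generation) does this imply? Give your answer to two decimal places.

At equilibrium c(1−p*) = e, so c = e/(1−p*).
c = 0.03/(1 − 0.80) = 0.03/0.2000 = 0.1500.

0.15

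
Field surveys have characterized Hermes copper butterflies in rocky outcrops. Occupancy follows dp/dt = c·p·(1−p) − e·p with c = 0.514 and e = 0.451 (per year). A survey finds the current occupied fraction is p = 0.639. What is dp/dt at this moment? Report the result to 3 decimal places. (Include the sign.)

Colonization term: c·p·(1−p) = 0.514×0.639×0.3610 = 0.11857.
Extinction term: e·p = 0.28819.
dp/dt = 0.11857 − 0.28819 = -0.16962.

-0.170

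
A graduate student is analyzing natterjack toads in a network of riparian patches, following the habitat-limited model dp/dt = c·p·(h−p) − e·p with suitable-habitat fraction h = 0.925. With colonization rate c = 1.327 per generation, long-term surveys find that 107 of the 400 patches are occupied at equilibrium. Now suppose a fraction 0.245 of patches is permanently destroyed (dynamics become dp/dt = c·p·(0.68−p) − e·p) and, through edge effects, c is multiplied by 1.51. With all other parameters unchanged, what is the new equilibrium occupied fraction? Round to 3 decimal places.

Observed p* = 107/400 = 0.26750.
Balance c(h−p*) = e gives e = 1.327×(0.925 − 0.26750) = 0.87250.
New p* = 0.68 − e/c = 0.68 − 0.87250/2.00377 = 0.24457.

0.245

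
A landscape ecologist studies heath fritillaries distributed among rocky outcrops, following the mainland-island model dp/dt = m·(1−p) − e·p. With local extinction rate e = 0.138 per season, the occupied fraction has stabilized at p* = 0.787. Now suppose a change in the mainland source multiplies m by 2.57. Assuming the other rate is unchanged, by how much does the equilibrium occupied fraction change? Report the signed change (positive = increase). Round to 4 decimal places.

0.1177

Balance m(1−p*) = e·p* gives m = e·p*/(1−p*) = 0.138×0.78700/0.21300 = 0.50989.
New p* = m/(m+e) = 1.31042/(1.31042+0.13800) = 0.90472.
Δp* = 0.90472 − 0.78700 = +0.11772.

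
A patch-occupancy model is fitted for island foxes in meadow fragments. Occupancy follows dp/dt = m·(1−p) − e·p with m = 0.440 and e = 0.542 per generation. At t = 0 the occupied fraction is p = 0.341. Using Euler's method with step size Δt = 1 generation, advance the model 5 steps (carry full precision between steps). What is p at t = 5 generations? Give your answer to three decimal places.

0.448

Update rule: p ← p + [m·(1−p) − e·p]·Δt with Δt = 1.
  1  |  dp/dt·Δt = +0.105138  |  p_1 = 0.446138
  2  |  dp/dt·Δt = +0.001892  |  p_2 = 0.448030
  3  |  dp/dt·Δt = +0.000034  |  p_3 = 0.448065
  4  |  dp/dt·Δt = +0.000001  |  p_4 = 0.448065
  5  |  dp/dt·Δt = +0.000000  |  p_5 = 0.448065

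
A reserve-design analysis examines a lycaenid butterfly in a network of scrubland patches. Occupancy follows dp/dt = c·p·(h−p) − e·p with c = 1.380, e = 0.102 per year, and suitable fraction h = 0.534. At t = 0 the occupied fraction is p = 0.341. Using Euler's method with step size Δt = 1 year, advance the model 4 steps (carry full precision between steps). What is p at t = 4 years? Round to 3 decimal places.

Update rule: p ← p + [c·p·(h−p) − e·p]·Δt with Δt = 1.
  1  |  dp/dt·Δt = +0.056040  |  p_1 = 0.397040
  2  |  dp/dt·Δt = +0.034544  |  p_2 = 0.431584
  3  |  dp/dt·Δt = +0.016976  |  p_3 = 0.448560
  4  |  dp/dt·Δt = +0.007135  |  p_4 = 0.455695

0.456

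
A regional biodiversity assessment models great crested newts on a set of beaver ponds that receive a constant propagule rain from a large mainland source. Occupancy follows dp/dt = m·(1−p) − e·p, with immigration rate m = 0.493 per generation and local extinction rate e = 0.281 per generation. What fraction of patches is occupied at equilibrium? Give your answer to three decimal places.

Setting dp/dt = 0: m − m·p* = e·p*, so m = (m+e)·p*.
p* = m/(m+e) = 0.493/(0.493+0.281) = 0.493/0.7740 = 0.6370.

0.637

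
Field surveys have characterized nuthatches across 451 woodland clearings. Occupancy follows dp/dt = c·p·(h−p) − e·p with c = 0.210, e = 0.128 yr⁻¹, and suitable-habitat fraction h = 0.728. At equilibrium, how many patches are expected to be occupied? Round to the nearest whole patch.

p* = h − e/c = 0.728 − 0.6095 = 0.1185.
Expected occupied patches = N × p* = 451 × 0.1185 = 53.43 ≈ 53.

53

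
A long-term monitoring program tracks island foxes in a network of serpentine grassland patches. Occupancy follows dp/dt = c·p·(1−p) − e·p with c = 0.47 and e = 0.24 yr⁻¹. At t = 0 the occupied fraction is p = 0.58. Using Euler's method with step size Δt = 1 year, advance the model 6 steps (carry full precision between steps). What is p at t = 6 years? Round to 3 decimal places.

0.505

Update rule: p ← p + [c·p·(1−p) − e·p]·Δt with Δt = 1.
  1  |  dp/dt·Δt = -0.024708  |  p_1 = 0.555292
  2  |  dp/dt·Δt = -0.017207  |  p_2 = 0.538085
  3  |  dp/dt·Δt = -0.012322  |  p_3 = 0.525763
  4  |  dp/dt·Δt = -0.008995  |  p_4 = 0.516768
  5  |  dp/dt·Δt = -0.006656  |  p_5 = 0.510111
  6  |  dp/dt·Δt = -0.004975  |  p_6 = 0.505137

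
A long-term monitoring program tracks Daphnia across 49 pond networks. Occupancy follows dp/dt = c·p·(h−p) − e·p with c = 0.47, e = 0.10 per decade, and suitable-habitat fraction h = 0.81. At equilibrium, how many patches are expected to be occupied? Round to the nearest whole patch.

p* = h − e/c = 0.81 − 0.2128 = 0.5972.
Expected occupied patches = N × p* = 49 × 0.5972 = 29.26 ≈ 29.

29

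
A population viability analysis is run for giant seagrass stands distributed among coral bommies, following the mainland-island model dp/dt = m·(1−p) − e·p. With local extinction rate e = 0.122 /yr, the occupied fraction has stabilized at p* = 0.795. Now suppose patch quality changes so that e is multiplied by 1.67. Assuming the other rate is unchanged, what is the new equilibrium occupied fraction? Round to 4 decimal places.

Balance m(1−p*) = e·p* gives m = e·p*/(1−p*) = 0.122×0.79500/0.20500 = 0.47312.
New p* = m/(m+e) = 0.47312/(0.47312+0.20374) = 0.69899.

0.6990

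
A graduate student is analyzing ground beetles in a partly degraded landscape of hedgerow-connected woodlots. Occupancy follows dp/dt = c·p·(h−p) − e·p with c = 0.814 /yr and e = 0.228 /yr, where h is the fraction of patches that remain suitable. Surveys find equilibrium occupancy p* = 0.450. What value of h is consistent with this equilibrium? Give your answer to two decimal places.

At equilibrium c(h−p*) = e, so h = p* + e/c.
h = 0.450 + 0.228/0.814 = 0.450 + 0.2801 = 0.7301.

0.73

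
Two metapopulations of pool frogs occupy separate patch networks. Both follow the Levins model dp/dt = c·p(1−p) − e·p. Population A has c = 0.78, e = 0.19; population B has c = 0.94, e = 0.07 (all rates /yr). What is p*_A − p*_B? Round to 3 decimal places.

-0.169

A: p*_A = 1 − 0.19/0.78 = 0.7564.
B: p*_B = 1 − 0.07/0.94 = 0.9255.
p*_A − p*_B = 0.7564 − 0.9255 = -0.1691.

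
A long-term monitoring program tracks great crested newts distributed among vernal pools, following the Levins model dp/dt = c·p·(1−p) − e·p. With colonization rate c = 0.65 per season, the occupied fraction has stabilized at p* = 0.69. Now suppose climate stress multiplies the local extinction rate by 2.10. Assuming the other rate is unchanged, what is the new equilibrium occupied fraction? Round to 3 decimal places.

0.349

Balance c(1−p*) = e gives e = 0.65×(1 − 0.69000) = 0.20150.
New p* = 1 − e/c = 1 − 0.42315/0.65000 = 0.34900.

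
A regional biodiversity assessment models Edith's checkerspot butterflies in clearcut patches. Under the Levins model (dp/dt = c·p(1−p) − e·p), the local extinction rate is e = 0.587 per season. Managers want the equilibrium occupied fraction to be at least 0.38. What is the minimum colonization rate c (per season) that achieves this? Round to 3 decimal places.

0.947

p* = 1 − e/c ≥ 0.38 requires e/c ≤ 0.6200, i.e. c ≥ e/0.6200.
c_min = 0.587/0.6200 = 0.9468.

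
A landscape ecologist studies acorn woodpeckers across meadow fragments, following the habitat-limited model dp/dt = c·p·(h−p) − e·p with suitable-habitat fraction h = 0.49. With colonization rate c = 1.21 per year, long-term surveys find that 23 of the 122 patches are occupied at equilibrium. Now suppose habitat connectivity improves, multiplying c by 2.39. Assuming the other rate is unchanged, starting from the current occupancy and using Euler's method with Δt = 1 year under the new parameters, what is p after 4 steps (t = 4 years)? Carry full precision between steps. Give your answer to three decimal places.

0.364

Observed p* = 23/122 = 0.18852.
Balance c(h−p*) = e gives e = 1.21×(0.49 − 0.18852) = 0.36479.
Starting from p₀ = 0.18852; update p ← p + (dp/dt)·Δt with the new parameters.
p: 0.18852 → 0.28412  (Δp = +0.09559)
p: 0.28412 → 0.34964  (Δp = +0.06552)
p: 0.34964 → 0.36402  (Δp = +0.01438)
p: 0.36402 → 0.36385  (Δp = -0.00017)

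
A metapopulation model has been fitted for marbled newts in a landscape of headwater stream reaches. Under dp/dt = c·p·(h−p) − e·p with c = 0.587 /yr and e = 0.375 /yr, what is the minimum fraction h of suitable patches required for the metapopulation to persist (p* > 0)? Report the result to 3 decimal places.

0.639

p* = h − e/c is positive only when h > e/c.
h_min = e/c = 0.375/0.587 = 0.6388.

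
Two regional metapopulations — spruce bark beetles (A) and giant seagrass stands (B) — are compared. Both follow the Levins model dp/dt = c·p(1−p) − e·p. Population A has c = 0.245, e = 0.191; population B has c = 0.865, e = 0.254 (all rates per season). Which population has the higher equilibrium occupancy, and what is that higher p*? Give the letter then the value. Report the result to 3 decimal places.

B, 0.706

A: p*_A = 1 − 0.191/0.245 = 0.2204.
B: p*_B = 1 − 0.254/0.865 = 0.7064.
B is higher at 0.7064.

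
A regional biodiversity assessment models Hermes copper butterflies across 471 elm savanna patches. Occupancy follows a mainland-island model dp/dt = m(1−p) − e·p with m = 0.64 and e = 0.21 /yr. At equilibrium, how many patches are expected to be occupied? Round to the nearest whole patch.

355

p* = m/(m+e) = 0.64/0.8500 = 0.7529.
Expected occupied patches = N × p* = 471 × 0.7529 = 354.64 ≈ 355.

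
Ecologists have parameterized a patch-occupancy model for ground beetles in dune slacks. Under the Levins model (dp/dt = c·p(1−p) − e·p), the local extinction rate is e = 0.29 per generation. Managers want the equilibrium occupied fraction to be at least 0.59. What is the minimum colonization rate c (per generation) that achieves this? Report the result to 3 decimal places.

p* = 1 − e/c ≥ 0.59 requires e/c ≤ 0.4100, i.e. c ≥ e/0.4100.
c_min = 0.29/0.4100 = 0.7073.

0.707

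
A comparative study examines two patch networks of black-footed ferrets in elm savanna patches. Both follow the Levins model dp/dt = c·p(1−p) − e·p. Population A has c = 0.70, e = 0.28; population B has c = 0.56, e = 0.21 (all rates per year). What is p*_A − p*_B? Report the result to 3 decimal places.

-0.025

A: p*_A = 1 − 0.28/0.70 = 0.6000.
B: p*_B = 1 − 0.21/0.56 = 0.6250.
p*_A − p*_B = 0.6000 − 0.6250 = -0.0250.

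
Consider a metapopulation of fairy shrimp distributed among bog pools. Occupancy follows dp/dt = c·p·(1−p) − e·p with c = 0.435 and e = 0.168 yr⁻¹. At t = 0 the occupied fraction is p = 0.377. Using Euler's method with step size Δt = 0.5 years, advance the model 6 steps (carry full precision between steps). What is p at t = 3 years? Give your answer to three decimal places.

Update rule: p ← p + [c·p·(1−p) − e·p]·Δt with Δt = 0.5.
  1  |  dp/dt·Δt = +0.019416  |  p_1 = 0.396416
  2  |  dp/dt·Δt = +0.018742  |  p_2 = 0.415159
  3  |  dp/dt·Δt = +0.017936  |  p_3 = 0.433095
  4  |  dp/dt·Δt = +0.017021  |  p_4 = 0.450116
  5  |  dp/dt·Δt = +0.016024  |  p_5 = 0.466140
  6  |  dp/dt·Δt = +0.014970  |  p_6 = 0.481110

0.481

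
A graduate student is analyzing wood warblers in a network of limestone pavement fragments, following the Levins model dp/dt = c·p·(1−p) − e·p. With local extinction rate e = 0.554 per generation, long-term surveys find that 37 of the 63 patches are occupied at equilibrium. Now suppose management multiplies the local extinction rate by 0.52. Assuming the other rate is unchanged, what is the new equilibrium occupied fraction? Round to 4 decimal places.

0.7854

Observed p* = 37/63 = 0.58730.
Balance c(1−p*) = e gives c = e/(1 − 0.58730) = 0.554/0.41270 = 1.34238.
New p* = 1 − e/c = 1 − 0.28808/1.34238 = 0.78540.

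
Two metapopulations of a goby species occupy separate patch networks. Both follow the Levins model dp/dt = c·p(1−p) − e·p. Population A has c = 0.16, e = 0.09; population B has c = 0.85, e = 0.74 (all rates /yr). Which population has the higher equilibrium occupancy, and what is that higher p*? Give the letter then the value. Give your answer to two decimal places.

A, 0.44

A: p*_A = 1 − 0.09/0.16 = 0.4375.
B: p*_B = 1 − 0.74/0.85 = 0.1294.
A is higher at 0.4375.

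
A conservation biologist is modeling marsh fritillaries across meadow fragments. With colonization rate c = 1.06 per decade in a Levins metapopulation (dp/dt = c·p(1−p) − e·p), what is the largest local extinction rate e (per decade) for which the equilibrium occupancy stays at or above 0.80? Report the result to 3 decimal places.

0.212

1 − e/c ≥ 0.80 ⇒ e ≤ c(1 − 0.80) = 1.06 × 0.2000.
e_max = 0.2120.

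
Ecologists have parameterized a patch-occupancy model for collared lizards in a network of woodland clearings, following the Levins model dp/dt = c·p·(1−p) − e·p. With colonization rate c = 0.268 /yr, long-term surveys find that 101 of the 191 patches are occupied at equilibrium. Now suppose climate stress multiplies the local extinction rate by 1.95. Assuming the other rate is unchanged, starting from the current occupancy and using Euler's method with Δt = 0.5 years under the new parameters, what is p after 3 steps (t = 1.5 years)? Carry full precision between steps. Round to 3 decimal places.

Observed p* = 101/191 = 0.52880.
Balance c(1−p*) = e gives e = 0.268×(1 − 0.52880) = 0.12628.
Starting from p₀ = 0.52880; update p ← p + (dp/dt)·Δt with the new parameters.
t = 0.5: p = 0.52880 + (-0.03172) = 0.49708
t = 1: p = 0.49708 + (-0.02770) = 0.46937
t = 1.5: p = 0.46937 + (-0.02442) = 0.44495

0.445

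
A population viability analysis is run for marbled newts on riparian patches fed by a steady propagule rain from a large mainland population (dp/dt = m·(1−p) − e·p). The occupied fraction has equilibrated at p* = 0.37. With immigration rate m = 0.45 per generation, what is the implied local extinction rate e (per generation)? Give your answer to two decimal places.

At equilibrium m(1−p*) = e·p*, so e = m(1−p*)/p*.
e = 0.45 × 0.6300 / 0.37 = 0.7662.

0.77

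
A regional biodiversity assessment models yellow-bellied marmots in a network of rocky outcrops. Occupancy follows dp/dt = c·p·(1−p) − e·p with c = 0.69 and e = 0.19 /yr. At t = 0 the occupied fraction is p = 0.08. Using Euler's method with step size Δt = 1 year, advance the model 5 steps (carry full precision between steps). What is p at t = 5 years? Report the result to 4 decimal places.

Update rule: p ← p + [c·p·(1−p) − e·p]·Δt with Δt = 1.
t = 1: p = 0.08000 + (+0.03558) = 0.11558
t = 2: p = 0.11558 + (+0.04857) = 0.16416
t = 3: p = 0.16416 + (+0.06348) = 0.22764
t = 4: p = 0.22764 + (+0.07806) = 0.30571
t = 5: p = 0.30571 + (+0.08837) = 0.39408

0.3941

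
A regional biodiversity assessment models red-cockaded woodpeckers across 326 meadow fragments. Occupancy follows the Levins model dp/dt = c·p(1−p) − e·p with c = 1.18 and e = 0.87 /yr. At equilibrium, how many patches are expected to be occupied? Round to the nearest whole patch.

86

p* = 1 − e/c = 1 − 0.87/1.18 = 0.2627.
Expected occupied patches = N × p* = 326 × 0.2627 = 85.64 ≈ 86.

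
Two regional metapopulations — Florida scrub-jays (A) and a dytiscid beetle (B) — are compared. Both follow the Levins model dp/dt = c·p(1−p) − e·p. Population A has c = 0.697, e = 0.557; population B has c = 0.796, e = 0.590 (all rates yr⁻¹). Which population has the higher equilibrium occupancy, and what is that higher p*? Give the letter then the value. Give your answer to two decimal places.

A: p*_A = 1 − 0.557/0.697 = 0.2009.
B: p*_B = 1 − 0.590/0.796 = 0.2588.
B is higher at 0.2588.

B, 0.26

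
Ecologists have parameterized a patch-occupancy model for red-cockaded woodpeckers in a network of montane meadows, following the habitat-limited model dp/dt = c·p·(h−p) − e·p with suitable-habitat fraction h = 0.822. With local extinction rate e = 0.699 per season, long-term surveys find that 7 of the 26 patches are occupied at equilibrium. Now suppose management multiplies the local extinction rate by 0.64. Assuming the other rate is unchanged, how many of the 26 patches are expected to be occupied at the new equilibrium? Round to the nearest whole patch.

Observed p* = 7/26 = 0.26923.
Balance c(h−p*) = e gives c = e/(0.822 − 0.26923) = 0.699/0.55277 = 1.26454.
New p* = 0.822 − e/c = 0.822 − 0.44736/1.26454 = 0.46823.
Expected occupied = 26 × 0.46823 = 12.17 ≈ 12.

12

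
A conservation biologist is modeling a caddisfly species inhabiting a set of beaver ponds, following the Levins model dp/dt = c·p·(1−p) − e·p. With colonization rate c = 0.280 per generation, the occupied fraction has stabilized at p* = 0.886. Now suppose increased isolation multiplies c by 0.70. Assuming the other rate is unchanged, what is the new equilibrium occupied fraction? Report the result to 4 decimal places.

0.8371

Balance c(1−p*) = e gives e = 0.280×(1 − 0.88600) = 0.03192.
New p* = 1 − e/c = 1 − 0.03192/0.19600 = 0.83714.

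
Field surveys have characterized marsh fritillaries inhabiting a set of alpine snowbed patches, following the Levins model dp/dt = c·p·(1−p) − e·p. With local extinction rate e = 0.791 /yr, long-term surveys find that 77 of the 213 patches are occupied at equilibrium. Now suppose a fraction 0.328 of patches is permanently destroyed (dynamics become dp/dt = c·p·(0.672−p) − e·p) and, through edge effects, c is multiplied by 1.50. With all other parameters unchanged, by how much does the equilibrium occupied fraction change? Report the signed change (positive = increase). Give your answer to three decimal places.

Observed p* = 77/213 = 0.36150.
Balance c(1−p*) = e gives c = e/(1 − 0.36150) = 0.791/0.63850 = 1.23884.
New p* = 0.672 − e/c = 0.672 − 0.79100/1.85826 = 0.24633.
Δp* = 0.24633 − 0.36150 = -0.11517.

-0.115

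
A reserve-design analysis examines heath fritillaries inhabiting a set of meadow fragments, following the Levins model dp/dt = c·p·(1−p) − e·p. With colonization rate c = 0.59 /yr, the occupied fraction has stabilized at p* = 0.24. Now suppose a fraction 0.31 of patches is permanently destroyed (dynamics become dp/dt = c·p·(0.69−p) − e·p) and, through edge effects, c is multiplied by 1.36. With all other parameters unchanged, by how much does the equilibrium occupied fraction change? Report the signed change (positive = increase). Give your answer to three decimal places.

Balance c(1−p*) = e gives e = 0.59×(1 − 0.24000) = 0.44840.
New p* = 0.69 − e/c = 0.69 − 0.44840/0.80240 = 0.13118.
Δp* = 0.13118 − 0.24000 = -0.10882.

-0.109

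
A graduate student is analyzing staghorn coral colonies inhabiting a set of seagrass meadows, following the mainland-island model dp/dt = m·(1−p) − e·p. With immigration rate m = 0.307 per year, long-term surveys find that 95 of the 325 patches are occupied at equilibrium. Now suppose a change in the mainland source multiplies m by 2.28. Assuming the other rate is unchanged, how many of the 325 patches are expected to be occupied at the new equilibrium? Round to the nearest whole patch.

158

Observed p* = 95/325 = 0.29231.
Balance m(1−p*) = e·p* gives e = m(1−p*)/p* = 0.307×0.70769/0.29231 = 0.74325.
New p* = m/(m+e) = 0.69996/(0.69996+0.74325) = 0.48500.
Expected occupied = 325 × 0.48500 = 157.62 ≈ 158.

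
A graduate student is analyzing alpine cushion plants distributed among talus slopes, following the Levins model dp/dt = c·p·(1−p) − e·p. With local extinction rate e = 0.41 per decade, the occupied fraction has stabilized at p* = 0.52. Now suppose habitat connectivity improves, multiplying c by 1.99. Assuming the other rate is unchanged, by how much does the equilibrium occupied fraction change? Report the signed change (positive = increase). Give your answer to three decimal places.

0.239

Balance c(1−p*) = e gives c = e/(1 − 0.52000) = 0.41/0.48000 = 0.85417.
New p* = 1 − e/c = 1 − 0.41000/1.69980 = 0.75880.
Δp* = 0.75880 − 0.52000 = +0.23880.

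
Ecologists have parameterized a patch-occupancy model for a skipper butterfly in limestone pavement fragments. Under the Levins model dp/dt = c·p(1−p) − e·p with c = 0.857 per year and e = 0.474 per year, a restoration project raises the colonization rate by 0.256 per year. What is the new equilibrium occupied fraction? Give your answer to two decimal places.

0.57

Before: p* = 1 − 0.474/0.857 = 0.4469.
After the change, c = 1.113, e = 0.474, so p* = 1 − 0.474/1.113 = 0.5741.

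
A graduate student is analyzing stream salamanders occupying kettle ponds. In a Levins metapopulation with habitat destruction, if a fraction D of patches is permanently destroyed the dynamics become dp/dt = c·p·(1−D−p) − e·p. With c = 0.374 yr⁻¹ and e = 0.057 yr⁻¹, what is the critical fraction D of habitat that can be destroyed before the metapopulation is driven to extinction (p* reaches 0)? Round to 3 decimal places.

0.848

The nontrivial equilibrium is p* = (1−D) − e/c; extinction occurs when this hits zero.
So D_crit = 1 − e/c = 1 − 0.057/0.374 = 1 − 0.1524 = 0.8476.
This equals the undisturbed p*, a classic result of Lande's extension.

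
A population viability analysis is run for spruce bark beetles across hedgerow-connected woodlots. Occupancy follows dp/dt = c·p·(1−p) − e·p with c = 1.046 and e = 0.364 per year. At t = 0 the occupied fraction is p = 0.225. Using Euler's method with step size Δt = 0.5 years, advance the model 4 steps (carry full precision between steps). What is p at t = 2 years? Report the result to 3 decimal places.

Update rule: p ← p + [c·p·(1−p) − e·p]·Δt with Δt = 0.5.
  1  |  dp/dt·Δt = +0.050248  |  p_1 = 0.275248
  2  |  dp/dt·Δt = +0.054236  |  p_2 = 0.329484
  3  |  dp/dt·Δt = +0.055577  |  p_3 = 0.385062
  4  |  dp/dt·Δt = +0.053760  |  p_4 = 0.438821

0.439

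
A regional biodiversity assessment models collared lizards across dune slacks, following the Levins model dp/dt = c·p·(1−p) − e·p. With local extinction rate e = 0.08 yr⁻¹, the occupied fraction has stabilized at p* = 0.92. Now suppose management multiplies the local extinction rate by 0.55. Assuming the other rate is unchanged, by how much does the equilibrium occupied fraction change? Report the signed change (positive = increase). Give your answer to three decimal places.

Balance c(1−p*) = e gives c = e/(1 − 0.92000) = 0.08/0.08000 = 1.00000.
New p* = 1 − e/c = 1 − 0.04400/1.00000 = 0.95600.
Δp* = 0.95600 − 0.92000 = +0.03600.

0.036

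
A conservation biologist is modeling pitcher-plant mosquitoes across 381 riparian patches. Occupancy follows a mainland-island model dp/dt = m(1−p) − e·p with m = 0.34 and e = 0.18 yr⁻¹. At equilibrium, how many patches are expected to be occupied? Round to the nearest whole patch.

p* = m/(m+e) = 0.34/0.5200 = 0.6538.
Expected occupied patches = N × p* = 381 × 0.6538 = 249.12 ≈ 249.

249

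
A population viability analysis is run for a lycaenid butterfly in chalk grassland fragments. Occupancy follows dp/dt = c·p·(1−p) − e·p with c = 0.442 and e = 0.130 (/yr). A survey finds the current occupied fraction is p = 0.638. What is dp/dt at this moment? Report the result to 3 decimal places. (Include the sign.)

Colonization term: c·p·(1−p) = 0.442×0.638×0.3620 = 0.10208.
Extinction term: e·p = 0.08294.
dp/dt = 0.10208 − 0.08294 = 0.01914.

0.019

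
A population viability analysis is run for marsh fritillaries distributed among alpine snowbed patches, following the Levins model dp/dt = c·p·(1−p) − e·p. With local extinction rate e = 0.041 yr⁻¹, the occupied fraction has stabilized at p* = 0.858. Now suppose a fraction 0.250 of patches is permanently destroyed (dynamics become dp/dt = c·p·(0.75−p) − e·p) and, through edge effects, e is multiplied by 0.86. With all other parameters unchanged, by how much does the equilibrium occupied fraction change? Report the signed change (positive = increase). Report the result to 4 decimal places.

Balance c(1−p*) = e gives c = e/(1 − 0.85800) = 0.041/0.14200 = 0.28873.
New p* = 0.75 − e/c = 0.75 − 0.03526/0.28873 = 0.62788.
Δp* = 0.62788 − 0.85800 = -0.23012.

-0.2301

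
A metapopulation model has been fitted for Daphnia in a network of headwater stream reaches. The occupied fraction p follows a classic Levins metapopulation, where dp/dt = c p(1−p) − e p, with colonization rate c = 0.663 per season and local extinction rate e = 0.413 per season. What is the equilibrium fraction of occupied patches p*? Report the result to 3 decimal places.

0.377

Setting dp/dt = 0 and dividing through by p* gives c·(1−p*) = e.
So p* = 1 − e/c = 1 − 0.413/0.663 = 1 − 0.6229 = 0.3771.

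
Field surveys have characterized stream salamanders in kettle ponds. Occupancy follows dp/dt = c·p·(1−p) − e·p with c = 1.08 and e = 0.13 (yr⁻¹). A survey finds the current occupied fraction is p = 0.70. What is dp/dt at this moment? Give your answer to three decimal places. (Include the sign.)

0.136

Colonization term: c·p·(1−p) = 1.08×0.70×0.3000 = 0.22680.
Extinction term: e·p = 0.09100.
dp/dt = 0.22680 − 0.09100 = 0.13580.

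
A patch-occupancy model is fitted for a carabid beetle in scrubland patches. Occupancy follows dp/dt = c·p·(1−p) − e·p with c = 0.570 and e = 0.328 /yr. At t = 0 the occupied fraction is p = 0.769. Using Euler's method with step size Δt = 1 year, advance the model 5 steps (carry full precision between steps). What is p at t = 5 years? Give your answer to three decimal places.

Update rule: p ← p + [c·p·(1−p) − e·p]·Δt with Δt = 1.
p: 0.76900 → 0.61802  (Δp = -0.15098)
p: 0.61802 → 0.54987  (Δp = -0.06815)
p: 0.54987 → 0.51060  (Δp = -0.03928)
p: 0.51060 → 0.48556  (Δp = -0.02504)
p: 0.48556 → 0.46867  (Δp = -0.01688)

0.469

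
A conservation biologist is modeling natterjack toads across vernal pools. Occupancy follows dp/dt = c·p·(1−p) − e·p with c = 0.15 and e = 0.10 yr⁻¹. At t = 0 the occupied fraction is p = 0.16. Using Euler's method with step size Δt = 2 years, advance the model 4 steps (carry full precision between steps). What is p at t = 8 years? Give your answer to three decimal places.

Update rule: p ← p + [c·p·(1−p) − e·p]·Δt with Δt = 2.
p: 0.16000 → 0.16832  (Δp = +0.00832)
p: 0.16832 → 0.17665  (Δp = +0.00833)
p: 0.17665 → 0.18496  (Δp = +0.00830)
p: 0.18496 → 0.19319  (Δp = +0.00823)

0.193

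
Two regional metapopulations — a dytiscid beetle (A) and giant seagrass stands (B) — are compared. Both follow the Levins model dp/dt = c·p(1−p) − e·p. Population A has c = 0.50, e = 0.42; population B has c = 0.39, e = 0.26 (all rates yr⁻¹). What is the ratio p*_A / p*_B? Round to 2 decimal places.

A: p*_A = 1 − 0.42/0.50 = 0.1600.
B: p*_B = 1 − 0.26/0.39 = 0.3333.
p*_A / p*_B = 0.1600/0.3333 = 0.4800.

0.48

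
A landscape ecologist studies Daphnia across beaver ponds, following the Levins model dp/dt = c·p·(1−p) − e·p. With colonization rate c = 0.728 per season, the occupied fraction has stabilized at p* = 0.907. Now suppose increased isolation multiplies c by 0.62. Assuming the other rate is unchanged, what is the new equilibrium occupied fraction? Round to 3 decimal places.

Balance c(1−p*) = e gives e = 0.728×(1 − 0.90700) = 0.06770.
New p* = 1 − e/c = 1 − 0.06770/0.45136 = 0.85001.

0.850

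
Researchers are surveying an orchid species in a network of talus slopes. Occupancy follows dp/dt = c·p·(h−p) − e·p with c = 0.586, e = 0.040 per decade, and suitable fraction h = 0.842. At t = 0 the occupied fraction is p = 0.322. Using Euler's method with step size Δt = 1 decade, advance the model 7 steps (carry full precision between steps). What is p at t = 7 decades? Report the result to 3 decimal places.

Update rule: p ← p + [c·p·(h−p) − e·p]·Δt with Δt = 1.
  1  |  dp/dt·Δt = +0.085240  |  p_1 = 0.407240
  2  |  dp/dt·Δt = +0.087463  |  p_2 = 0.494703
  3  |  dp/dt·Δt = +0.080892  |  p_3 = 0.575594
  4  |  dp/dt·Δt = +0.066834  |  p_4 = 0.642429
  5  |  dp/dt·Δt = +0.049434  |  p_5 = 0.691863
  6  |  dp/dt·Δt = +0.033196  |  p_6 = 0.725059
  7  |  dp/dt·Δt = +0.020684  |  p_7 = 0.745743

0.746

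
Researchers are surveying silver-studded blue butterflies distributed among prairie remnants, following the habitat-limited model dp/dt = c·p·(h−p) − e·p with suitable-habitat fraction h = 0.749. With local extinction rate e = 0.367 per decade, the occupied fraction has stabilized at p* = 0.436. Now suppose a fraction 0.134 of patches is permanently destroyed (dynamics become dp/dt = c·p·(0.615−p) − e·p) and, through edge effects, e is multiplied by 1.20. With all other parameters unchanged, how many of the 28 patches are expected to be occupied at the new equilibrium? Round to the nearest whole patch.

7

Balance c(h−p*) = e gives c = e/(0.749 − 0.43600) = 0.367/0.31300 = 1.17252.
New p* = 0.615 − e/c = 0.615 − 0.44040/1.17252 = 0.23940.
Expected occupied = 28 × 0.23940 = 6.70 ≈ 7.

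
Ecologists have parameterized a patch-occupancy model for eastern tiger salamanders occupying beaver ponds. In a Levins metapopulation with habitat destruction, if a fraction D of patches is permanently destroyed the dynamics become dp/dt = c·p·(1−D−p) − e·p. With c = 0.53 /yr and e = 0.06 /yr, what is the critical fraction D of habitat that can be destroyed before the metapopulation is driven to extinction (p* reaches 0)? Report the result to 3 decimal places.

0.887

The nontrivial equilibrium is p* = (1−D) − e/c; extinction occurs when this hits zero.
So D_crit = 1 − e/c = 1 − 0.06/0.53 = 1 − 0.1132 = 0.8868.
Note this equals the original equilibrium occupancy — the Levins extinction-debt result.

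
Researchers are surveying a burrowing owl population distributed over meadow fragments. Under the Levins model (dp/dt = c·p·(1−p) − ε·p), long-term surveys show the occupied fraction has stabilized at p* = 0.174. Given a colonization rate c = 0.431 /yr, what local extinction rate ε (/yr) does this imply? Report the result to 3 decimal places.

0.356

At equilibrium c(1−p*) = ε.
ε = 0.431 × (1 − 0.174) = 0.431 × 0.8260 = 0.3560.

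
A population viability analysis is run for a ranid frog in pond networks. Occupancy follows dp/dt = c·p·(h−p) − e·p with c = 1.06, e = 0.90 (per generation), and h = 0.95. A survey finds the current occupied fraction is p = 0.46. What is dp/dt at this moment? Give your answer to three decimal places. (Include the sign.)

-0.175

Colonization term: c·p·(h−p) = 1.06×0.46×0.4900 = 0.23892.
Extinction term: e·p = 0.41400.
dp/dt = 0.23892 − 0.41400 = -0.17508.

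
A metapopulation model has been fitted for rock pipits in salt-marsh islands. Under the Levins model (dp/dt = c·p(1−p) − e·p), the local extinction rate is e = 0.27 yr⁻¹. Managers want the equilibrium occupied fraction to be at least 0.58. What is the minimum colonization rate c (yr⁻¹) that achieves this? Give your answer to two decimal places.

p* = 1 − e/c ≥ 0.58 requires e/c ≤ 0.4200, i.e. c ≥ e/0.4200.
c_min = 0.27/0.4200 = 0.6429.

0.64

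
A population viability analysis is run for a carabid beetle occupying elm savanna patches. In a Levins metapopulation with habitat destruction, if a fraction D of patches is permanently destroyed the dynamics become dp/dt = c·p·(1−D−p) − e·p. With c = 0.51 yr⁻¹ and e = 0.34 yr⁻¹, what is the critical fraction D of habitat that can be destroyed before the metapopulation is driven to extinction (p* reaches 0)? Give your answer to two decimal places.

0.33

The nontrivial equilibrium is p* = (1−D) − e/c; extinction occurs when this hits zero.
So D_crit = 1 − e/c = 1 − 0.34/0.51 = 1 − 0.6667 = 0.3333.
Note this equals the original equilibrium occupancy — the Levins extinction-debt result.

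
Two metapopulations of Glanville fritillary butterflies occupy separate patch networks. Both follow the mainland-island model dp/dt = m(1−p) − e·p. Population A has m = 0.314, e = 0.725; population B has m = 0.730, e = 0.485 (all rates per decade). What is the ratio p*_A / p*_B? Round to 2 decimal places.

A: p*_A = m/(m+e) = 0.314/1.0390 = 0.3022.
B: p*_B = 0.730/1.2150 = 0.6008.
p*_A / p*_B = 0.3022/0.6008 = 0.5030.

0.50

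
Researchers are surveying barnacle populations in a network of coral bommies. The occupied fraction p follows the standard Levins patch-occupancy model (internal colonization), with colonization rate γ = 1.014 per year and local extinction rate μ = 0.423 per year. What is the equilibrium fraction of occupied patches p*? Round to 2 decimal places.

0.58

Setting dp/dt = 0 and dividing through by p* gives γ·(1−p*) = μ.
So p* = 1 − μ/γ = 1 − 0.423/1.014 = 1 − 0.4172 = 0.5828.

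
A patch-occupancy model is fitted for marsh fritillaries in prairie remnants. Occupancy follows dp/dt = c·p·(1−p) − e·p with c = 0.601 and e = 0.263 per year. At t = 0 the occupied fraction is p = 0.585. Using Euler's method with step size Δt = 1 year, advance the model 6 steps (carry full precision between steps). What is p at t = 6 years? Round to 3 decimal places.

Update rule: p ← p + [c·p·(1−p) − e·p]·Δt with Δt = 1.
  1  |  dp/dt·Δt = -0.007947  |  p_1 = 0.577053
  2  |  dp/dt·Δt = -0.005083  |  p_2 = 0.571970
  3  |  dp/dt·Δt = -0.003291  |  p_3 = 0.568679
  4  |  dp/dt·Δt = -0.002147  |  p_4 = 0.566531
  5  |  dp/dt·Δt = -0.001408  |  p_5 = 0.565123
  6  |  dp/dt·Δt = -0.000926  |  p_6 = 0.564197

0.564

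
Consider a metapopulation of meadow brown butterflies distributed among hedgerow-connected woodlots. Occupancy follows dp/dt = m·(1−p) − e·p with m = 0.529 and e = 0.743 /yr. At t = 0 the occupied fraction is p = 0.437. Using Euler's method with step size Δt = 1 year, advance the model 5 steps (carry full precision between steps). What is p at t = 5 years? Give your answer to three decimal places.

0.416

Update rule: p ← p + [m·(1−p) − e·p]·Δt with Δt = 1.
step 1: Δp = -0.02686, p = 0.41014
step 2: Δp = +0.00731, p = 0.41744
step 3: Δp = -0.00199, p = 0.41546
step 4: Δp = +0.00054, p = 0.41600
step 5: Δp = -0.00015, p = 0.41585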